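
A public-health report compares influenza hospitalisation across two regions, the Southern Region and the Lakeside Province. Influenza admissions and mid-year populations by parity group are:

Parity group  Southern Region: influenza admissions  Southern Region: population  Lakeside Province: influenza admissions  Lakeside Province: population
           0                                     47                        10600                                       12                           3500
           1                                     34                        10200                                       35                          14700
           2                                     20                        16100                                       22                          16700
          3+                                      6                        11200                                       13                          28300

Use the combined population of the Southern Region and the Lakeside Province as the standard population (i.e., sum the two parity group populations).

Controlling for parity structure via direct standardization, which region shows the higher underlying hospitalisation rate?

Southern Region

Parity-specific rates per 100000 for the Southern Region: 443.40, 333.33, 124.22, 53.57.
For the Lakeside Province: 342.86, 238.10, 131.74, 45.94.
Combined standard total = 111300; weights = 0.1267, 0.2237, 0.2947, 0.3549.
The Southern Region: 0.1267×443.40 + 0.2237×333.33 + 0.2947×124.22 + 0.3549×53.57 = 186.3656 per 100000.
The Lakeside Province: 0.1267×342.86 + 0.2237×238.10 + 0.2947×131.74 + 0.3549×45.94 = 151.8266 per 100000.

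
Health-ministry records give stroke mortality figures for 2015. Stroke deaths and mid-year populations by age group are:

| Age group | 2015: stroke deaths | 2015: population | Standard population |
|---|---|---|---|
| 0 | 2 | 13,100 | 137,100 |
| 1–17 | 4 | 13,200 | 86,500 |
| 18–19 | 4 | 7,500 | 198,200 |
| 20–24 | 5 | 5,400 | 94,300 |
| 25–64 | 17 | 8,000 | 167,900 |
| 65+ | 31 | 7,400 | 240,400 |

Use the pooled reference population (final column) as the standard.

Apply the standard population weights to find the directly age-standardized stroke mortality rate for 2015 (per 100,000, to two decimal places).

Age-specific rates per 100,000 for 2015: 15.27, 30.30, 53.33, 92.59, 212.50, 418.92.
Standard total = 924,400; weights = 0.1483, 0.0936, 0.2144, 0.1020, 0.1816, 0.2601.
Standardized rate: 0.1483×15.27 + 0.0936×30.30 + 0.2144×53.33 + 0.1020×92.59 + 0.1816×212.50 + 0.2601×418.92 = 173.5216 per 100,000.

173.52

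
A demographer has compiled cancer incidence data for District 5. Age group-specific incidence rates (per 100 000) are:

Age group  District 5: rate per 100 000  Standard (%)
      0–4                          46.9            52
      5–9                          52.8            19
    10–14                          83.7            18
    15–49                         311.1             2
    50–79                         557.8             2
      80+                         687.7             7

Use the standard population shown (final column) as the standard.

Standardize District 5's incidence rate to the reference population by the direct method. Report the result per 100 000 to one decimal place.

115.0

Standard weights: 0.52, 0.19, 0.18, 0.02, 0.02, 0.07.
Standardized rate: 0.5200×46.9 + 0.1900×52.8 + 0.1800×83.7 + 0.0200×311.1 + 0.0200×557.8 + 0.0700×687.7 = 115.0030 per 100 000.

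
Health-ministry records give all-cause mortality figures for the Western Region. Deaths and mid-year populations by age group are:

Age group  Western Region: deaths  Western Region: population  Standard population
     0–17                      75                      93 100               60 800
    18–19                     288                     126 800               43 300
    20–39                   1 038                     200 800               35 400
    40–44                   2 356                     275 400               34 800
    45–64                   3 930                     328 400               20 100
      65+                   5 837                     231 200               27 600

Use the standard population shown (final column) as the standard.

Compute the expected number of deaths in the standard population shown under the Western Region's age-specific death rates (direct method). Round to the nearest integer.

1565

Age-specific rates per 1 000 for the Western Region: 0.806, 2.271, 5.169, 8.555, 11.967, 25.247.
Expected deaths = Σ (standard pop × age-specific rate ÷ 1 000)
= 60 800×0.806/1 000 + 43 300×2.271/1 000 + 35 400×5.169/1 000 + 34 800×8.555/1 000 + 20 100×11.967/1 000 + 27 600×25.247/1 000
= 48.98 + 98.35 + 182.99 + 297.71 + 240.54 + 696.80 = 1565.37.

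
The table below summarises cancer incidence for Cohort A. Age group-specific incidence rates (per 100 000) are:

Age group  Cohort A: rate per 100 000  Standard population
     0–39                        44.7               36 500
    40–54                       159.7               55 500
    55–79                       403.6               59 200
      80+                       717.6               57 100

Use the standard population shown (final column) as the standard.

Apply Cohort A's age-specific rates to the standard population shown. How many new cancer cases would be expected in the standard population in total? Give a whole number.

754

Expected new cancer cases = Σ (standard pop × age-specific rate ÷ 100 000)
= 36 500×44.7/100 000 + 55 500×159.7/100 000 + 59 200×403.6/100 000 + 57 100×717.6/100 000
= 16.32 + 88.63 + 238.93 + 409.75 = 753.63.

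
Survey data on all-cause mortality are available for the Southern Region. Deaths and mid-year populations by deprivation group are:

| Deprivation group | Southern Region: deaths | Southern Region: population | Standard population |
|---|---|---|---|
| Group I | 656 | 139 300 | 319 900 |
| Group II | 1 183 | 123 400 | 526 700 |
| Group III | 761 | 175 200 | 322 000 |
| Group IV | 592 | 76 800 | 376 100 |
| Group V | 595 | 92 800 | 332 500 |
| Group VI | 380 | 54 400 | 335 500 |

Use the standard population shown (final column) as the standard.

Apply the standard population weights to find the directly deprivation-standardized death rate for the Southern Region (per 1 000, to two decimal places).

Deprivation-specific rates per 1 000 for the Southern Region: 4.709, 9.587, 4.344, 7.708, 6.412, 6.985.
Standard total = 2 212 700; weights = 0.1446, 0.2380, 0.1455, 0.1700, 0.1503, 0.1516.
Standardized rate: 0.1446×4.709 + 0.2380×9.587 + 0.1455×4.344 + 0.1700×7.708 + 0.1503×6.412 + 0.1516×6.985 = 6.9277 per 1 000.

6.93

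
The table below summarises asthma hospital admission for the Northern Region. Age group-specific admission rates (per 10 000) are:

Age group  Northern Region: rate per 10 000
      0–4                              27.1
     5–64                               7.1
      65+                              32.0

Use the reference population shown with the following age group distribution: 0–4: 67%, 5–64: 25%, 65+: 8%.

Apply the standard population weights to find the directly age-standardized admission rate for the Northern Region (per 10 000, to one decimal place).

Standard weights: 0.67, 0.25, 0.08.
Standardized rate: 0.6700×27.1 + 0.2500×7.1 + 0.0800×32.0 = 22.4920 per 10 000.

22.5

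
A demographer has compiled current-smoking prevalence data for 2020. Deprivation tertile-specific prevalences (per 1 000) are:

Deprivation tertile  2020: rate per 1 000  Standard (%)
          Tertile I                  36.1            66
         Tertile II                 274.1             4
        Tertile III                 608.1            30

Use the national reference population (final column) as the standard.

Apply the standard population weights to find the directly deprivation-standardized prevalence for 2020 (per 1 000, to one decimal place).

217.2

Standard weights: 0.66, 0.04, 0.30.
Standardized rate: 0.6600×36.1 + 0.0400×274.1 + 0.3000×608.1 = 217.2200 per 1 000.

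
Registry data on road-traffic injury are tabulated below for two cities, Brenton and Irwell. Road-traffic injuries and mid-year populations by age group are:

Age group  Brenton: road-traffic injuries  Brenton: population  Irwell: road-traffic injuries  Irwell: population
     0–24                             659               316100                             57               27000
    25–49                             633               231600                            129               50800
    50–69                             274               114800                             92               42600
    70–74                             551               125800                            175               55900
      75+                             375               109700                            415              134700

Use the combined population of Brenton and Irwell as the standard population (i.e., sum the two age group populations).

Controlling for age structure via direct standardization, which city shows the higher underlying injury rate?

Brenton

Age-specific rates per 100000 for Brenton: 208.48, 273.32, 238.68, 438.00, 341.84.
For Irwell: 211.11, 253.94, 215.96, 313.06, 308.09.
Combined standard total = 1209000; weights = 0.2838, 0.2336, 0.1302, 0.1503, 0.2022.
Brenton: 0.2838×208.48 + 0.2336×273.32 + 0.1302×238.68 + 0.1503×438.00 + 0.2022×341.84 = 289.0083 per 100000.
Irwell: 0.2838×211.11 + 0.2336×253.94 + 0.1302×215.96 + 0.1503×313.06 + 0.2022×308.09 = 256.6725 per 100000.
The crude rates (277.51 vs 279.10) would put Irwell higher, but that reflects its age composition; once standardized to a common age structure, Brenton has the higher underlying rate.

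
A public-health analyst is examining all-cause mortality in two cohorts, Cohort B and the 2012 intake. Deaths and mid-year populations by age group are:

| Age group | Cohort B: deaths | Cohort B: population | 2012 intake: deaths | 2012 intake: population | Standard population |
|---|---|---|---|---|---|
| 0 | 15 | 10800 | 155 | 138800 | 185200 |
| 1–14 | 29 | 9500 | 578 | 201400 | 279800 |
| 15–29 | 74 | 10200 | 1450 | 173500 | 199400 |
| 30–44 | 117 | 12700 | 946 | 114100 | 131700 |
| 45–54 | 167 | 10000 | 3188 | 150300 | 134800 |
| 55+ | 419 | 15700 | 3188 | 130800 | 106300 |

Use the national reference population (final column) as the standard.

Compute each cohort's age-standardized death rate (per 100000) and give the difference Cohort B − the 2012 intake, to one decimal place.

Age-specific rates per 100000 for Cohort B: 138.89, 305.26, 725.49, 921.26, 1670.00, 2668.79.
For the 2012 intake: 111.67, 286.99, 835.73, 829.10, 2121.09, 2437.31.
Standard total = 1037200; weights = 0.1786, 0.2698, 0.1922, 0.1270, 0.1300, 0.1025.
Cohort B: 0.1786×138.89 + 0.2698×305.26 + 0.1922×725.49 + 0.1270×921.26 + 0.1300×1670.00 + 0.1025×2668.79 = 854.1611 per 100000.
The 2012 intake: 0.1786×111.67 + 0.2698×286.99 + 0.1922×835.73 + 0.1270×829.10 + 0.1300×2121.09 + 0.1025×2437.31 = 888.7662 per 100000.
Difference = 854.1611 − 888.7662 = -34.6051.

-34.6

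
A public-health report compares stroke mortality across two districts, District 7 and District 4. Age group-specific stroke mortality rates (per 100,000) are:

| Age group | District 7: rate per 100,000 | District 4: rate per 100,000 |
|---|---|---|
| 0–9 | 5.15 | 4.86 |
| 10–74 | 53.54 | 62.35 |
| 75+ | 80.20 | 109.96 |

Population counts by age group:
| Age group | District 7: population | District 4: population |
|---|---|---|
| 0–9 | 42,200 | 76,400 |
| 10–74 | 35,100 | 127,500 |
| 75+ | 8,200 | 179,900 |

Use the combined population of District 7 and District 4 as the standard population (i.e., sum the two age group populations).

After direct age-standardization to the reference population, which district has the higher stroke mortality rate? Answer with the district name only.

District 4

Combined standard total = 469,300; weights = 0.2527, 0.3465, 0.4008.
District 7: 0.2527×5.15 + 0.3465×53.54 + 0.4008×80.20 = 51.9966 per 100,000.
District 4: 0.2527×4.86 + 0.3465×62.35 + 0.4008×109.96 = 66.9039 per 100,000.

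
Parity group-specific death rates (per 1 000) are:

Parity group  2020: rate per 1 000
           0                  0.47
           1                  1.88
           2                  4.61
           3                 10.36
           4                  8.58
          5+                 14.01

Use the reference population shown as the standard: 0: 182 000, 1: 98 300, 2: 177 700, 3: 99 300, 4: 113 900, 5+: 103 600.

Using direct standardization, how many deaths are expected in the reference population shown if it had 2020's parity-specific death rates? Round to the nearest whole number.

4547

Expected deaths = Σ (standard pop × parity-specific rate ÷ 1 000)
= 182 000×0.47/1 000 + 98 300×1.88/1 000 + 177 700×4.61/1 000 + 99 300×10.36/1 000 + 113 900×8.58/1 000 + 103 600×14.01/1 000
= 85.54 + 184.80 + 819.20 + 1028.75 + 977.26 + 1451.44 = 4546.99.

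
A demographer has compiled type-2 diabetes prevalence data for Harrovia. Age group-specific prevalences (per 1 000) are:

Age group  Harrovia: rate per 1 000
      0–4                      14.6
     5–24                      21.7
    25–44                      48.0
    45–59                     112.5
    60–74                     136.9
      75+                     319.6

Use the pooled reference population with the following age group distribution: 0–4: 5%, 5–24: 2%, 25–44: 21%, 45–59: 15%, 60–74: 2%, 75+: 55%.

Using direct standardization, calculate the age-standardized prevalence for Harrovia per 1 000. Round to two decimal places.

206.64

Standard weights: 0.05, 0.02, 0.21, 0.15, 0.02, 0.55.
Standardized rate: 0.0500×14.6 + 0.0200×21.7 + 0.2100×48.0 + 0.1500×112.5 + 0.0200×136.9 + 0.5500×319.6 = 206.6370 per 1 000.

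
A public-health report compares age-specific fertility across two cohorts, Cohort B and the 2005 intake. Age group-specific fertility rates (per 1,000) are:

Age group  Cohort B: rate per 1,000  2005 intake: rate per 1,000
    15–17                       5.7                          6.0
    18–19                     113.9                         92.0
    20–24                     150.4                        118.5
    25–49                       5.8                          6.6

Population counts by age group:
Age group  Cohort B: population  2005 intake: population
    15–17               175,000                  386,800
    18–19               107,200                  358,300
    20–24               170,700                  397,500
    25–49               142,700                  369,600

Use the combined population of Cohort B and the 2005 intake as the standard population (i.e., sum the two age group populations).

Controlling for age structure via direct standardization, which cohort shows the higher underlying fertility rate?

Cohort B

Combined standard total = 2,107,800; weights = 0.2665, 0.2208, 0.2696, 0.2430.
Cohort B: 0.2665×5.7 + 0.2208×113.9 + 0.2696×150.4 + 0.2430×5.8 = 68.6267 per 1,000.
The 2005 intake: 0.2665×6.0 + 0.2208×92.0 + 0.2696×118.5 + 0.2430×6.6 = 55.4653 per 1,000.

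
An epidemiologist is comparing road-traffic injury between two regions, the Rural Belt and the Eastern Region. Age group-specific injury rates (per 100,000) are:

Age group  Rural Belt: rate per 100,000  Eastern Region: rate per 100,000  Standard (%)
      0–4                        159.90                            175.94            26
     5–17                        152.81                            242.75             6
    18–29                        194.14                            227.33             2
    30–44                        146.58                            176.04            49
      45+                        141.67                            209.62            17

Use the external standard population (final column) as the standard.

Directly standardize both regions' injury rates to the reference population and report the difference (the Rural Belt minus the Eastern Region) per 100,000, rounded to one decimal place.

Standard weights: 0.26, 0.06, 0.02, 0.49, 0.17.
The Rural Belt: 0.2600×159.90 + 0.0600×152.81 + 0.0200×194.14 + 0.4900×146.58 + 0.1700×141.67 = 150.5335 per 100,000.
The Eastern Region: 0.2600×175.94 + 0.0600×242.75 + 0.0200×227.33 + 0.4900×176.04 + 0.1700×209.62 = 186.7510 per 100,000.
Difference = 150.5335 − 186.7510 = -36.2175.

-36.2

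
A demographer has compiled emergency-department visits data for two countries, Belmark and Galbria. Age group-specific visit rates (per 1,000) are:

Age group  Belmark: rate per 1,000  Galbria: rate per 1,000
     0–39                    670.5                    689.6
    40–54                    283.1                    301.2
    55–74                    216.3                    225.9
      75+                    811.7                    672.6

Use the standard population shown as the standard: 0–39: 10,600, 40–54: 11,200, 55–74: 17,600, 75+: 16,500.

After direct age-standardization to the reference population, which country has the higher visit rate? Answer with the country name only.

Belmark

Standard total = 55,900; weights = 0.1896, 0.2004, 0.3148, 0.2952.
Belmark: 0.1896×670.5 + 0.2004×283.1 + 0.3148×216.3 + 0.2952×811.7 = 491.5555 per 1,000.
Galbria: 0.1896×689.6 + 0.2004×301.2 + 0.3148×225.9 + 0.2952×672.6 = 460.7682 per 1,000.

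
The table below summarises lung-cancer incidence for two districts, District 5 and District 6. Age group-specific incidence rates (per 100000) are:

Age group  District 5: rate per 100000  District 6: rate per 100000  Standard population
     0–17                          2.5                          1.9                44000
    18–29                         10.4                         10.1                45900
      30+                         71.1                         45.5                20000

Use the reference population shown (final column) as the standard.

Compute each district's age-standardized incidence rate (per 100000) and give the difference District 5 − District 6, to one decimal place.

Standard total = 109900; weights = 0.4004, 0.4177, 0.1820.
District 5: 0.4004×2.5 + 0.4177×10.4 + 0.1820×71.1 = 18.2835 per 100000.
District 6: 0.4004×1.9 + 0.4177×10.1 + 0.1820×45.5 = 13.2592 per 100000.
Difference = 18.2835 − 13.2592 = 5.0243.

5.0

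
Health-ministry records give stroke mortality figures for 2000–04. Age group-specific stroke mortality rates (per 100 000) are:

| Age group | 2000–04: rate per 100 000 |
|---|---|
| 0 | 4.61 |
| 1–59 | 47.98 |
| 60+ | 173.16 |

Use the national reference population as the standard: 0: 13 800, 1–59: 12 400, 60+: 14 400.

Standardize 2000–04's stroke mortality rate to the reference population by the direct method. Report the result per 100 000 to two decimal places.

77.64

Standard total = 40 600; weights = 0.3399, 0.3054, 0.3547.
Standardized rate: 0.3399×4.61 + 0.3054×47.98 + 0.3547×173.16 = 77.6373 per 100 000.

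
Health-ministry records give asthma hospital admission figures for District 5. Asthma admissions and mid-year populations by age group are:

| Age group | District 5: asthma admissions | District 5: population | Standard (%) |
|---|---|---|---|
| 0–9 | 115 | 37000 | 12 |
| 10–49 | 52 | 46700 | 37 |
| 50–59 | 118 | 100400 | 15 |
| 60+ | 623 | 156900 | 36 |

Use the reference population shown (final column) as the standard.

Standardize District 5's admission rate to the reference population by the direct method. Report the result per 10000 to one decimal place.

23.9

Age-specific rates per 10000 for District 5: 31.08, 11.13, 11.75, 39.71.
Standard weights: 0.12, 0.37, 0.15, 0.36.
Standardized rate: 0.1200×31.08 + 0.3700×11.13 + 0.1500×11.75 + 0.3600×39.71 = 23.9070 per 10000.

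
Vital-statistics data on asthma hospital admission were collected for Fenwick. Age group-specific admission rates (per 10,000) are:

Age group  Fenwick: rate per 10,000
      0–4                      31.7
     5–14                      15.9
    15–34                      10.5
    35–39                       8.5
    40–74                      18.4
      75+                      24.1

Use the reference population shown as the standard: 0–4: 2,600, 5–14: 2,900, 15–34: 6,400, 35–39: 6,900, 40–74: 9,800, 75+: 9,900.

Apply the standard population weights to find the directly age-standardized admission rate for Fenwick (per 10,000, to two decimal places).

Standard total = 38,500; weights = 0.0675, 0.0753, 0.1662, 0.1792, 0.2545, 0.2571.
Standardized rate: 0.0675×31.7 + 0.0753×15.9 + 0.1662×10.5 + 0.1792×8.5 + 0.2545×18.4 + 0.2571×24.1 = 17.4881 per 10,000.

17.49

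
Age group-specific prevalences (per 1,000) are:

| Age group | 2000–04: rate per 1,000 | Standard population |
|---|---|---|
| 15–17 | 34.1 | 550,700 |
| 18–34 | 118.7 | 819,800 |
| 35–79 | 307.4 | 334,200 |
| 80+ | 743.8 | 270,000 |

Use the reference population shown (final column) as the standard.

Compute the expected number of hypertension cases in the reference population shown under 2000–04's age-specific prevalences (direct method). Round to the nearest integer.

419648

Expected hypertension cases = Σ (standard pop × age-specific rate ÷ 1,000)
= 550,700×34.1/1,000 + 819,800×118.7/1,000 + 334,200×307.4/1,000 + 270,000×743.8/1,000
= 18778.87 + 97310.26 + 102733.08 + 200826.00 = 419648.21.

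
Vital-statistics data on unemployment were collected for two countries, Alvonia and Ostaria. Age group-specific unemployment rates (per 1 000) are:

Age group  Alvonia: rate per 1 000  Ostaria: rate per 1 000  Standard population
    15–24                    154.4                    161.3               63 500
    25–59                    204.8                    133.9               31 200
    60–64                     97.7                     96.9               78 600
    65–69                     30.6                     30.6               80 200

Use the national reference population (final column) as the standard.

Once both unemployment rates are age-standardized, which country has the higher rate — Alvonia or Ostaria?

Standard total = 253 500; weights = 0.2505, 0.1231, 0.3101, 0.3164.
Alvonia: 0.2505×154.4 + 0.1231×204.8 + 0.3101×97.7 + 0.3164×30.6 = 103.8560 per 1 000.
Ostaria: 0.2505×161.3 + 0.1231×133.9 + 0.3101×96.9 + 0.3164×30.6 = 96.6102 per 1 000.

Alvonia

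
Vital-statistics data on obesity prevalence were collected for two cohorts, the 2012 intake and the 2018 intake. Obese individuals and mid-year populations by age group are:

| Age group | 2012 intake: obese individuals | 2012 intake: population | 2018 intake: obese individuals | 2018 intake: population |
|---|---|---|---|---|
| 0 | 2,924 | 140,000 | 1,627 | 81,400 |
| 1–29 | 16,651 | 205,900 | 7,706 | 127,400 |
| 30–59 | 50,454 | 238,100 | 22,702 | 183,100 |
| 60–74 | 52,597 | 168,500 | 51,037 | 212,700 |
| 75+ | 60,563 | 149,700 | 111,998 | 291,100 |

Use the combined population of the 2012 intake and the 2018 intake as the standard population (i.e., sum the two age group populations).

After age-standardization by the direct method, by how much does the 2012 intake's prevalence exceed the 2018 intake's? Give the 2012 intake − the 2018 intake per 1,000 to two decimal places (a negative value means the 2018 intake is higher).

Age-specific rates per 1,000 for the 2012 intake: 20.886, 80.869, 211.903, 312.148, 404.562.
For the 2018 intake: 19.988, 60.487, 123.987, 239.948, 384.741.
Combined standard total = 1,797,900; weights = 0.1231, 0.1854, 0.2343, 0.2120, 0.2452.
The 2012 intake: 0.1231×20.886 + 0.1854×80.869 + 0.2343×211.903 + 0.2120×312.148 + 0.2452×404.562 = 232.5787 per 1,000.
The 2018 intake: 0.1231×19.988 + 0.1854×60.487 + 0.2343×123.987 + 0.2120×239.948 + 0.2452×384.741 = 187.9252 per 1,000.
Difference = 232.5787 − 187.9252 = 44.6535.

44.65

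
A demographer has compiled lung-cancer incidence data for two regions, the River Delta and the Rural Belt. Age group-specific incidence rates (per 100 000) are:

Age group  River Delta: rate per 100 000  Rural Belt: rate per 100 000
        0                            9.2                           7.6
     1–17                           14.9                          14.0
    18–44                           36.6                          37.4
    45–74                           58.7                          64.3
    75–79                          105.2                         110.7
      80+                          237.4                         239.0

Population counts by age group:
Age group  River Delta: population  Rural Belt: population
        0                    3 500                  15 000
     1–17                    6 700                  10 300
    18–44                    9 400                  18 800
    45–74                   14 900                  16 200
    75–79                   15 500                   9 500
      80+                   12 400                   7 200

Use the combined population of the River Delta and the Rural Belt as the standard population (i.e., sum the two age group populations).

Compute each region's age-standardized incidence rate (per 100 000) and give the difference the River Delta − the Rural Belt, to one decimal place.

-2.3

Combined standard total = 139 400; weights = 0.1327, 0.1220, 0.2023, 0.2231, 0.1793, 0.1406.
The River Delta: 0.1327×9.2 + 0.1220×14.9 + 0.2023×36.6 + 0.2231×58.7 + 0.1793×105.2 + 0.1406×237.4 = 75.7836 per 100 000.
The Rural Belt: 0.1327×7.6 + 0.1220×14.0 + 0.2023×37.4 + 0.2231×64.3 + 0.1793×110.7 + 0.1406×239.0 = 78.0840 per 100 000.
Difference = 75.7836 − 78.0840 = -2.3004.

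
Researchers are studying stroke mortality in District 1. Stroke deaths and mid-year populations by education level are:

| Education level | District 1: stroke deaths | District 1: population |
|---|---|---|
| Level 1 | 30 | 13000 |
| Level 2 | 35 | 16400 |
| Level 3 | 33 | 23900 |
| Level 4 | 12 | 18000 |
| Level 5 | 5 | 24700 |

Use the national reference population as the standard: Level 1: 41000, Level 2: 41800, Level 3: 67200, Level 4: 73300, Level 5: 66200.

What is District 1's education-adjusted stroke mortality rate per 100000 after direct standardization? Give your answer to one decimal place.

Education-specific rates per 100000 for District 1: 230.77, 213.41, 138.08, 66.67, 20.24.
Standard total = 289500; weights = 0.1416, 0.1444, 0.2321, 0.2532, 0.2287.
Standardized rate: 0.1416×230.77 + 0.1444×213.41 + 0.2321×138.08 + 0.2532×66.67 + 0.2287×20.24 = 117.0559 per 100000.

117.1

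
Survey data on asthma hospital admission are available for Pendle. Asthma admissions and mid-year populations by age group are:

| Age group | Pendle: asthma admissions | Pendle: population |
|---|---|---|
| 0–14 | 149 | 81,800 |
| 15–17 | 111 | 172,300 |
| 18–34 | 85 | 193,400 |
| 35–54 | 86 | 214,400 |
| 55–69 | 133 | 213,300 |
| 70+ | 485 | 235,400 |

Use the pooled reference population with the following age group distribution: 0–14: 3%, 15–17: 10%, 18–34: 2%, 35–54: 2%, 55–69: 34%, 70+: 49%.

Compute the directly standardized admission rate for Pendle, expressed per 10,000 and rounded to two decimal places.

Age-specific rates per 10,000 for Pendle: 18.22, 6.44, 4.40, 4.01, 6.24, 20.60.
Standard weights: 0.03, 0.10, 0.02, 0.02, 0.34, 0.49.
Standardized rate: 0.0300×18.22 + 0.1000×6.44 + 0.0200×4.40 + 0.0200×4.01 + 0.3400×6.24 + 0.4900×20.60 = 13.5744 per 10,000.

13.57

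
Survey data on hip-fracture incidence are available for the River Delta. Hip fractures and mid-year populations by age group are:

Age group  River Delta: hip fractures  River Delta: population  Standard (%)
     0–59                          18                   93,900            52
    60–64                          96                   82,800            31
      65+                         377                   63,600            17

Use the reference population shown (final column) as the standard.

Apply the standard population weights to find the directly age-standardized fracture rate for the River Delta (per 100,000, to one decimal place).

Age-specific rates per 100,000 for the River Delta: 19.17, 115.94, 592.77.
Standard weights: 0.52, 0.31, 0.17.
Standardized rate: 0.5200×19.17 + 0.3100×115.94 + 0.1700×592.77 = 146.6805 per 100,000.

146.7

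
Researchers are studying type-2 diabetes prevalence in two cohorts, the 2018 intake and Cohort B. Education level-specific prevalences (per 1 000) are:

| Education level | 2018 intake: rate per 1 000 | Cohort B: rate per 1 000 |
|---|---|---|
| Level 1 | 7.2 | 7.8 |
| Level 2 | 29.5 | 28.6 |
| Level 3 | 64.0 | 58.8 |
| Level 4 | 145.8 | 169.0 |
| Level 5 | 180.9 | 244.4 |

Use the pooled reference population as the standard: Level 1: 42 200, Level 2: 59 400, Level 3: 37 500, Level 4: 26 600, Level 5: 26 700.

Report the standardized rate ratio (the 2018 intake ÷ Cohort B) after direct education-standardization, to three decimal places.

0.863

Standard total = 192 400; weights = 0.2193, 0.3087, 0.1949, 0.1383, 0.1388.
The 2018 intake: 0.2193×7.2 + 0.3087×29.5 + 0.1949×64.0 + 0.1383×145.8 + 0.1388×180.9 = 68.4223 per 1 000.
Cohort B: 0.2193×7.8 + 0.3087×28.6 + 0.1949×58.8 + 0.1383×169.0 + 0.1388×244.4 = 79.2821 per 1 000.
Ratio = 68.4223 ÷ 79.2821 = 0.86302.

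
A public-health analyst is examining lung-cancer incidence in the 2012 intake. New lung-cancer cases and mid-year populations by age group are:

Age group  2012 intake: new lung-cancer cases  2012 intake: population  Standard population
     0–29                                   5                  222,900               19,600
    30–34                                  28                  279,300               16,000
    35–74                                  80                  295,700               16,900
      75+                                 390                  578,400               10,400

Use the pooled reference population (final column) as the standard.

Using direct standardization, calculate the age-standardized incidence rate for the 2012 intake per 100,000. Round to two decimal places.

Age-specific rates per 100,000 for the 2012 intake: 2.24, 10.03, 27.05, 67.43.
Standard total = 62,900; weights = 0.3116, 0.2544, 0.2687, 0.1653.
Standardized rate: 0.3116×2.24 + 0.2544×10.03 + 0.2687×27.05 + 0.1653×67.43 = 21.6666 per 100,000.

21.67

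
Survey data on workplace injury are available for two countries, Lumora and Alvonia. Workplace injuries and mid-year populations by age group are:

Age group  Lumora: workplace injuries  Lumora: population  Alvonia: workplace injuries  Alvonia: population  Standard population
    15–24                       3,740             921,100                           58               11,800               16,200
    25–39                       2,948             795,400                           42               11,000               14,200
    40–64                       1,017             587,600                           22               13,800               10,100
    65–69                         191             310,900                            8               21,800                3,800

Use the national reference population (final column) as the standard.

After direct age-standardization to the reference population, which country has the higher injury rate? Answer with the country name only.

Age-specific rates per 10,000 for Lumora: 40.60, 37.06, 17.31, 6.14.
For Alvonia: 49.15, 38.18, 15.94, 3.67.
Standard total = 44,300; weights = 0.3657, 0.3205, 0.2280, 0.0858.
Lumora: 0.3657×40.60 + 0.3205×37.06 + 0.2280×17.31 + 0.0858×6.14 = 31.2015 per 10,000.
Alvonia: 0.3657×49.15 + 0.3205×38.18 + 0.2280×15.94 + 0.0858×3.67 = 34.1628 per 10,000.
The crude rates (30.20 vs 22.26) would put Lumora higher, but that reflects its age composition; once standardized to a common age structure, Alvonia has the higher underlying rate.

Alvonia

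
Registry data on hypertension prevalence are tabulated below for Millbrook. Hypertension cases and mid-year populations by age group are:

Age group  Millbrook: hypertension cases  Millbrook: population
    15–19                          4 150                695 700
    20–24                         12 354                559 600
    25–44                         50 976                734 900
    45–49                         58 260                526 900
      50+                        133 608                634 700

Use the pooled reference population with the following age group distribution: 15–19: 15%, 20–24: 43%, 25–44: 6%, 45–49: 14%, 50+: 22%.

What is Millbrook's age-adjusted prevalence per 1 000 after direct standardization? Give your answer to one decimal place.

Age-specific rates per 1 000 for Millbrook: 5.965, 22.076, 69.365, 110.571, 210.506.
Standard weights: 0.15, 0.43, 0.06, 0.14, 0.22.
Standardized rate: 0.1500×5.965 + 0.4300×22.076 + 0.0600×69.365 + 0.1400×110.571 + 0.2200×210.506 = 76.3408 per 1 000.

76.3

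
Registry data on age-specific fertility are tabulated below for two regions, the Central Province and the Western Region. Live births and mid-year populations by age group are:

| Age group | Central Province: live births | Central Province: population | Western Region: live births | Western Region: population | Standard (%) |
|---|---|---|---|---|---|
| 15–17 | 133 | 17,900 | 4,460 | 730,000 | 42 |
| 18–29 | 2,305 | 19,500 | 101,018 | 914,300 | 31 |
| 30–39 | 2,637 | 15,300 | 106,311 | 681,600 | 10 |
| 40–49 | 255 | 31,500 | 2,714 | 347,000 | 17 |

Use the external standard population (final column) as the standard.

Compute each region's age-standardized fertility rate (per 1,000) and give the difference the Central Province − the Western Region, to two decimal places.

4.63

Age-specific rates per 1,000 for the Central Province: 7.430, 118.205, 172.353, 8.095.
For the Western Region: 6.110, 110.487, 155.973, 7.821.
Standard weights: 0.42, 0.31, 0.10, 0.17.
The Central Province: 0.4200×7.430 + 0.3100×118.205 + 0.1000×172.353 + 0.1700×8.095 = 58.3757 per 1,000.
The Western Region: 0.4200×6.110 + 0.3100×110.487 + 0.1000×155.973 + 0.1700×7.821 = 53.7438 per 1,000.
Difference = 58.3757 − 53.7438 = 4.6319.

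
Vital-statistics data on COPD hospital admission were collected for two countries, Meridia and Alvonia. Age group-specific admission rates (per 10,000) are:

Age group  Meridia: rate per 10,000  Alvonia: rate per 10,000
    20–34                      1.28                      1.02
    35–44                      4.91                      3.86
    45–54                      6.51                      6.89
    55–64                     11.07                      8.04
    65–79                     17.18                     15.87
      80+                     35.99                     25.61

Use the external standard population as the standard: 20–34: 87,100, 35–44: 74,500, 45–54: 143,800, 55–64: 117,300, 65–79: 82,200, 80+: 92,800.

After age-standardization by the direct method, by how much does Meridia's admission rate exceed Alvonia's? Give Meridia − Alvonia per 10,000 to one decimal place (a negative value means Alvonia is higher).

Standard total = 597,700; weights = 0.1457, 0.1246, 0.2406, 0.1963, 0.1375, 0.1553.
Meridia: 0.1457×1.28 + 0.1246×4.91 + 0.2406×6.51 + 0.1963×11.07 + 0.1375×17.18 + 0.1553×35.99 = 12.4879 per 10,000.
Alvonia: 0.1457×1.02 + 0.1246×3.86 + 0.2406×6.89 + 0.1963×8.04 + 0.1375×15.87 + 0.1553×25.61 = 10.0241 per 10,000.
Difference = 12.4879 − 10.0241 = 2.4638.

2.5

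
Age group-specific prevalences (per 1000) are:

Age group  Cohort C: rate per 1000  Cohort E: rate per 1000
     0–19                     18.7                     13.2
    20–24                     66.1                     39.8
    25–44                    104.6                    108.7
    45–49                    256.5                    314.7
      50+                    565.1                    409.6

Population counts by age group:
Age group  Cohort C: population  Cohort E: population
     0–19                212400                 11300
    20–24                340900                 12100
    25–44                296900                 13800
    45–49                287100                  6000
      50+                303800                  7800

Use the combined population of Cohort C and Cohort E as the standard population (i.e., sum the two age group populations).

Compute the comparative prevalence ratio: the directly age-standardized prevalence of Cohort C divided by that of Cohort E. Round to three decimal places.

1.150

Combined standard total = 1492100; weights = 0.1499, 0.2366, 0.2082, 0.1964, 0.2088.
Cohort C: 0.1499×18.7 + 0.2366×66.1 + 0.2082×104.6 + 0.1964×256.5 + 0.2088×565.1 = 208.6194 per 1000.
Cohort E: 0.1499×13.2 + 0.2366×39.8 + 0.2082×108.7 + 0.1964×314.7 + 0.2088×409.6 = 181.3855 per 1000.
Ratio = 208.6194 ÷ 181.3855 = 1.15014.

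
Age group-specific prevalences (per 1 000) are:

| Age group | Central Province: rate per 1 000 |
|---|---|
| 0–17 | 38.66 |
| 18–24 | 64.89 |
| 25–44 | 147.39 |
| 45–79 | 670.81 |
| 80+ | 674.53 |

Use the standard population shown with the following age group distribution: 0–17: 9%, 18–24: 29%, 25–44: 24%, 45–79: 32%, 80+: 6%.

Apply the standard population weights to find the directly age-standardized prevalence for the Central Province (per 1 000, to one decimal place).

Standard weights: 0.09, 0.29, 0.24, 0.32, 0.06.
Standardized rate: 0.0900×38.66 + 0.2900×64.89 + 0.2400×147.39 + 0.3200×670.81 + 0.0600×674.53 = 312.8021 per 1 000.

312.8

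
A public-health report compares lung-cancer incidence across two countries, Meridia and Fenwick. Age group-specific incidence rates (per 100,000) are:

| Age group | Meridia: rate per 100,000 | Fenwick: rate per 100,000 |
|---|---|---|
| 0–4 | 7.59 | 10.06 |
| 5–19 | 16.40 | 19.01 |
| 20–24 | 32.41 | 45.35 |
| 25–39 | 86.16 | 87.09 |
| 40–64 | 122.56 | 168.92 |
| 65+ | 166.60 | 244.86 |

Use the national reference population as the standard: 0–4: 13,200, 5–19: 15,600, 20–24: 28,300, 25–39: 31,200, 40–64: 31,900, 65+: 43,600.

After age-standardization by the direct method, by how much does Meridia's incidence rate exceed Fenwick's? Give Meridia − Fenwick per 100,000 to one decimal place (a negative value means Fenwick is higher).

-32.7

Standard total = 163,800; weights = 0.0806, 0.0952, 0.1728, 0.1905, 0.1947, 0.2662.
Meridia: 0.0806×7.59 + 0.0952×16.40 + 0.1728×32.41 + 0.1905×86.16 + 0.1947×122.56 + 0.2662×166.60 = 92.3983 per 100,000.
Fenwick: 0.0806×10.06 + 0.0952×19.01 + 0.1728×45.35 + 0.1905×87.09 + 0.1947×168.92 + 0.2662×244.86 = 125.1185 per 100,000.
Difference = 92.3983 − 125.1185 = -32.7201.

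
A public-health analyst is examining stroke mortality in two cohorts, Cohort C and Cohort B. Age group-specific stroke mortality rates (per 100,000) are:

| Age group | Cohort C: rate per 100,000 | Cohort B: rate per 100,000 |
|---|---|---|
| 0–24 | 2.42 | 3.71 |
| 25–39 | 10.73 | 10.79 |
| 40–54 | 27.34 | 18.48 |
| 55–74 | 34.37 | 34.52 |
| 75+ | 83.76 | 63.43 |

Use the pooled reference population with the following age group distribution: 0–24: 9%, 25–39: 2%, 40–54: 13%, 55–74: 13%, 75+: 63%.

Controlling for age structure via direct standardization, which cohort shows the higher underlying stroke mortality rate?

Cohort C

Standard weights: 0.09, 0.02, 0.13, 0.13, 0.63.
Cohort C: 0.0900×2.42 + 0.0200×10.73 + 0.1300×27.34 + 0.1300×34.37 + 0.6300×83.76 = 61.2235 per 100,000.
Cohort B: 0.0900×3.71 + 0.0200×10.79 + 0.1300×18.48 + 0.1300×34.52 + 0.6300×63.43 = 47.4006 per 100,000.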